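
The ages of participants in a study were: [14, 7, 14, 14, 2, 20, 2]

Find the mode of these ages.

14

Step 1: Count the frequency of each value:
  2: appears 2 time(s)
  7: appears 1 time(s)
  14: appears 3 time(s)
  20: appears 1 time(s)
Step 2: The value 14 appears most frequently (3 times).
Step 3: Mode = 14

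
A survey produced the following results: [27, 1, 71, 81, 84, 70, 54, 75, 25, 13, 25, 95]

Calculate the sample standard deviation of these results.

31.818

Step 1: Compute the mean: 51.75
Step 2: Sum of squared deviations from the mean: 11136.25
Step 3: Sample variance = 11136.25 / 11 = 1012.3864
Step 4: Standard deviation = sqrt(1012.3864) = 31.818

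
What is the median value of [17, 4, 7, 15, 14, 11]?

12.5

Step 1: Sort the data in ascending order: [4, 7, 11, 14, 15, 17]
Step 2: The number of values is n = 6.
Step 3: Since n is even, the median is the average of positions 3 and 4:
  Median = (11 + 14) / 2 = 12.5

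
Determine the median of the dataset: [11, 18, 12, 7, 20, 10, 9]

11

Step 1: Sort the data in ascending order: [7, 9, 10, 11, 12, 18, 20]
Step 2: The number of values is n = 7.
Step 3: Since n is odd, the median is the middle value at position 4: 11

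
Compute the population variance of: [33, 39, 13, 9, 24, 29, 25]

96.5306

Step 1: Compute the mean: (33 + 39 + 13 + 9 + 24 + 29 + 25) / 7 = 24.5714
Step 2: Compute squared deviations from the mean:
  (33 - 24.5714)^2 = 71.0408
  (39 - 24.5714)^2 = 208.1837
  (13 - 24.5714)^2 = 133.898
  (9 - 24.5714)^2 = 242.4694
  (24 - 24.5714)^2 = 0.3265
  (29 - 24.5714)^2 = 19.6122
  (25 - 24.5714)^2 = 0.1837
Step 3: Sum of squared deviations = 675.7143
Step 4: Population variance = 675.7143 / 7 = 96.5306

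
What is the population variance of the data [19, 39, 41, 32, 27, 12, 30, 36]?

86.75

Step 1: Compute the mean: (19 + 39 + 41 + 32 + 27 + 12 + 30 + 36) / 8 = 29.5
Step 2: Compute squared deviations from the mean:
  (19 - 29.5)^2 = 110.25
  (39 - 29.5)^2 = 90.25
  (41 - 29.5)^2 = 132.25
  (32 - 29.5)^2 = 6.25
  (27 - 29.5)^2 = 6.25
  (12 - 29.5)^2 = 306.25
  (30 - 29.5)^2 = 0.25
  (36 - 29.5)^2 = 42.25
Step 3: Sum of squared deviations = 694
Step 4: Population variance = 694 / 8 = 86.75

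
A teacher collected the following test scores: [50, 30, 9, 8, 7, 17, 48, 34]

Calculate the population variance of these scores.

273.9844

Step 1: Compute the mean: (50 + 30 + 9 + 8 + 7 + 17 + 48 + 34) / 8 = 25.375
Step 2: Compute squared deviations from the mean:
  (50 - 25.375)^2 = 606.3906
  (30 - 25.375)^2 = 21.3906
  (9 - 25.375)^2 = 268.1406
  (8 - 25.375)^2 = 301.8906
  (7 - 25.375)^2 = 337.6406
  (17 - 25.375)^2 = 70.1406
  (48 - 25.375)^2 = 511.8906
  (34 - 25.375)^2 = 74.3906
Step 3: Sum of squared deviations = 2191.875
Step 4: Population variance = 2191.875 / 8 = 273.9844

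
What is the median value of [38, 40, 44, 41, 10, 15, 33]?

38

Step 1: Sort the data in ascending order: [10, 15, 33, 38, 40, 41, 44]
Step 2: The number of values is n = 7.
Step 3: Since n is odd, the median is the middle value at position 4: 38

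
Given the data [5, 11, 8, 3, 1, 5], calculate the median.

5

Step 1: Sort the data in ascending order: [1, 3, 5, 5, 8, 11]
Step 2: The number of values is n = 6.
Step 3: Since n is even, the median is the average of positions 3 and 4:
  Median = (5 + 5) / 2 = 5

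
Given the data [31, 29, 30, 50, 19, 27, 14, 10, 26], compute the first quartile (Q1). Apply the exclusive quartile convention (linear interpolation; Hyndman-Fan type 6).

16.5

Step 1: Sort the data: [10, 14, 19, 26, 27, 29, 30, 31, 50]
Step 2: n = 9
Step 3: Using the exclusive quartile method:
  Q1 = 16.5
  Q2 (median) = 27
  Q3 = 30.5
  IQR = Q3 - Q1 = 30.5 - 16.5 = 14
Step 4: Q1 = 16.5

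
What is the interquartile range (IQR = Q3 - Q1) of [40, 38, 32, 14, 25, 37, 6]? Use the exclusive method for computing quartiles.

24

Step 1: Sort the data: [6, 14, 25, 32, 37, 38, 40]
Step 2: n = 7
Step 3: Using the exclusive quartile method:
  Q1 = 14
  Q2 (median) = 32
  Q3 = 38
  IQR = Q3 - Q1 = 38 - 14 = 24
Step 4: IQR = 24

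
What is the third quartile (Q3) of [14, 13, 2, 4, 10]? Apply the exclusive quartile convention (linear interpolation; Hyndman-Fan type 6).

13.5

Step 1: Sort the data: [2, 4, 10, 13, 14]
Step 2: n = 5
Step 3: Using the exclusive quartile method:
  Q1 = 3
  Q2 (median) = 10
  Q3 = 13.5
  IQR = Q3 - Q1 = 13.5 - 3 = 10.5
Step 4: Q3 = 13.5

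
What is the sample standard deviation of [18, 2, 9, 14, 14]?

6.1482

Step 1: Compute the mean: 11.4
Step 2: Sum of squared deviations from the mean: 151.2
Step 3: Sample variance = 151.2 / 4 = 37.8
Step 4: Standard deviation = sqrt(37.8) = 6.1482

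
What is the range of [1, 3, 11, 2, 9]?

10

Step 1: Identify the maximum value: max = 11
Step 2: Identify the minimum value: min = 1
Step 3: Range = max - min = 11 - 1 = 10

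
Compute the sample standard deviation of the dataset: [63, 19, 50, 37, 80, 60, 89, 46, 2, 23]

27.4325

Step 1: Compute the mean: 46.9
Step 2: Sum of squared deviations from the mean: 6772.9
Step 3: Sample variance = 6772.9 / 9 = 752.5444
Step 4: Standard deviation = sqrt(752.5444) = 27.4325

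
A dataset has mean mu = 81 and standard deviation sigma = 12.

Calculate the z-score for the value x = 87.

0.5

Step 1: Recall the z-score formula: z = (x - mu) / sigma
Step 2: Substitute values: z = (87 - 81) / 12
Step 3: z = 6 / 12 = 0.5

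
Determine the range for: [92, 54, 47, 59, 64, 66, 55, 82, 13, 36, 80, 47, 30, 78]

79

Step 1: Identify the maximum value: max = 92
Step 2: Identify the minimum value: min = 13
Step 3: Range = max - min = 92 - 13 = 79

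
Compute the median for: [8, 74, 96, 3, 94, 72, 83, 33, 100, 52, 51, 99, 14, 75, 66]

72

Step 1: Sort the data in ascending order: [3, 8, 14, 33, 51, 52, 66, 72, 74, 75, 83, 94, 96, 99, 100]
Step 2: The number of values is n = 15.
Step 3: Since n is odd, the median is the middle value at position 8: 72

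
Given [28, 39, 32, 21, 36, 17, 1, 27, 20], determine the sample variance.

132.2778

Step 1: Compute the mean: (28 + 39 + 32 + 21 + 36 + 17 + 1 + 27 + 20) / 9 = 24.5556
Step 2: Compute squared deviations from the mean:
  (28 - 24.5556)^2 = 11.8642
  (39 - 24.5556)^2 = 208.642
  (32 - 24.5556)^2 = 55.4198
  (21 - 24.5556)^2 = 12.642
  (36 - 24.5556)^2 = 130.9753
  (17 - 24.5556)^2 = 57.0864
  (1 - 24.5556)^2 = 554.8642
  (27 - 24.5556)^2 = 5.9753
  (20 - 24.5556)^2 = 20.7531
Step 3: Sum of squared deviations = 1058.2222
Step 4: Sample variance = 1058.2222 / 8 = 132.2778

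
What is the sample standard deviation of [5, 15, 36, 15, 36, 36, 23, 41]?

13.1848

Step 1: Compute the mean: 25.875
Step 2: Sum of squared deviations from the mean: 1216.875
Step 3: Sample variance = 1216.875 / 7 = 173.8393
Step 4: Standard deviation = sqrt(173.8393) = 13.1848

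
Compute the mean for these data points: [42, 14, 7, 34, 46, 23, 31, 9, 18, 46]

27

Step 1: Sum all values: 42 + 14 + 7 + 34 + 46 + 23 + 31 + 9 + 18 + 46 = 270
Step 2: Count the number of values: n = 10
Step 3: Mean = sum / n = 270 / 10 = 27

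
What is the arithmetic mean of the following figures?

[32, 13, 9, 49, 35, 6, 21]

23.5714

Step 1: Sum all values: 32 + 13 + 9 + 49 + 35 + 6 + 21 = 165
Step 2: Count the number of values: n = 7
Step 3: Mean = sum / n = 165 / 7 = 23.5714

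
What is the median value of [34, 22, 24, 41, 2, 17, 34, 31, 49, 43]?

32.5

Step 1: Sort the data in ascending order: [2, 17, 22, 24, 31, 34, 34, 41, 43, 49]
Step 2: The number of values is n = 10.
Step 3: Since n is even, the median is the average of positions 5 and 6:
  Median = (31 + 34) / 2 = 32.5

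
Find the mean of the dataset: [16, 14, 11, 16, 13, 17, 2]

12.7143

Step 1: Sum all values: 16 + 14 + 11 + 16 + 13 + 17 + 2 = 89
Step 2: Count the number of values: n = 7
Step 3: Mean = sum / n = 89 / 7 = 12.7143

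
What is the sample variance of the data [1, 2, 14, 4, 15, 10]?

37.8667

Step 1: Compute the mean: (1 + 2 + 14 + 4 + 15 + 10) / 6 = 7.6667
Step 2: Compute squared deviations from the mean:
  (1 - 7.6667)^2 = 44.4444
  (2 - 7.6667)^2 = 32.1111
  (14 - 7.6667)^2 = 40.1111
  (4 - 7.6667)^2 = 13.4444
  (15 - 7.6667)^2 = 53.7778
  (10 - 7.6667)^2 = 5.4444
Step 3: Sum of squared deviations = 189.3333
Step 4: Sample variance = 189.3333 / 5 = 37.8667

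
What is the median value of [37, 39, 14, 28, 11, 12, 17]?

17

Step 1: Sort the data in ascending order: [11, 12, 14, 17, 28, 37, 39]
Step 2: The number of values is n = 7.
Step 3: Since n is odd, the median is the middle value at position 4: 17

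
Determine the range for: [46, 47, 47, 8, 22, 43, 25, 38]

39

Step 1: Identify the maximum value: max = 47
Step 2: Identify the minimum value: min = 8
Step 3: Range = max - min = 47 - 8 = 39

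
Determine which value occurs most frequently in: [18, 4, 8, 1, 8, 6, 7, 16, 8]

8

Step 1: Count the frequency of each value:
  1: appears 1 time(s)
  4: appears 1 time(s)
  6: appears 1 time(s)
  7: appears 1 time(s)
  8: appears 3 time(s)
  16: appears 1 time(s)
  18: appears 1 time(s)
Step 2: The value 8 appears most frequently (3 times).
Step 3: Mode = 8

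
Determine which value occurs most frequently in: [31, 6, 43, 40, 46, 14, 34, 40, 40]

40

Step 1: Count the frequency of each value:
  6: appears 1 time(s)
  14: appears 1 time(s)
  31: appears 1 time(s)
  34: appears 1 time(s)
  40: appears 3 time(s)
  43: appears 1 time(s)
  46: appears 1 time(s)
Step 2: The value 40 appears most frequently (3 times).
Step 3: Mode = 40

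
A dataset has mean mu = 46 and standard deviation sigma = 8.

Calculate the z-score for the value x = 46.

0

Step 1: Recall the z-score formula: z = (x - mu) / sigma
Step 2: Substitute values: z = (46 - 46) / 8
Step 3: z = 0 / 8 = 0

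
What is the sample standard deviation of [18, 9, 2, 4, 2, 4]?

6.1887

Step 1: Compute the mean: 6.5
Step 2: Sum of squared deviations from the mean: 191.5
Step 3: Sample variance = 191.5 / 5 = 38.3
Step 4: Standard deviation = sqrt(38.3) = 6.1887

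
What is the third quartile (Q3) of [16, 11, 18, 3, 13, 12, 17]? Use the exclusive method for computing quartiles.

17

Step 1: Sort the data: [3, 11, 12, 13, 16, 17, 18]
Step 2: n = 7
Step 3: Using the exclusive quartile method:
  Q1 = 11
  Q2 (median) = 13
  Q3 = 17
  IQR = Q3 - Q1 = 17 - 11 = 6
Step 4: Q3 = 17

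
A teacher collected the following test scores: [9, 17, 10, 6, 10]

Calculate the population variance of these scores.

13.04

Step 1: Compute the mean: (9 + 17 + 10 + 6 + 10) / 5 = 10.4
Step 2: Compute squared deviations from the mean:
  (9 - 10.4)^2 = 1.96
  (17 - 10.4)^2 = 43.56
  (10 - 10.4)^2 = 0.16
  (6 - 10.4)^2 = 19.36
  (10 - 10.4)^2 = 0.16
Step 3: Sum of squared deviations = 65.2
Step 4: Population variance = 65.2 / 5 = 13.04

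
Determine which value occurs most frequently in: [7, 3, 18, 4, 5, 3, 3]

3

Step 1: Count the frequency of each value:
  3: appears 3 time(s)
  4: appears 1 time(s)
  5: appears 1 time(s)
  7: appears 1 time(s)
  18: appears 1 time(s)
Step 2: The value 3 appears most frequently (3 times).
Step 3: Mode = 3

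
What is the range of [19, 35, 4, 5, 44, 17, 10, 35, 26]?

40

Step 1: Identify the maximum value: max = 44
Step 2: Identify the minimum value: min = 4
Step 3: Range = max - min = 44 - 4 = 40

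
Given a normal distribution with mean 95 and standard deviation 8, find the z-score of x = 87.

-1

Step 1: Recall the z-score formula: z = (x - mu) / sigma
Step 2: Substitute values: z = (87 - 95) / 8
Step 3: z = -8 / 8 = -1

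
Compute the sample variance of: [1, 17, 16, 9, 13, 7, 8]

31.4762

Step 1: Compute the mean: (1 + 17 + 16 + 9 + 13 + 7 + 8) / 7 = 10.1429
Step 2: Compute squared deviations from the mean:
  (1 - 10.1429)^2 = 83.5918
  (17 - 10.1429)^2 = 47.0204
  (16 - 10.1429)^2 = 34.3061
  (9 - 10.1429)^2 = 1.3061
  (13 - 10.1429)^2 = 8.1633
  (7 - 10.1429)^2 = 9.8776
  (8 - 10.1429)^2 = 4.5918
Step 3: Sum of squared deviations = 188.8571
Step 4: Sample variance = 188.8571 / 6 = 31.4762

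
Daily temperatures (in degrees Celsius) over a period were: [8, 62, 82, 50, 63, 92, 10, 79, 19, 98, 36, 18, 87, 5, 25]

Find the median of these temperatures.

50

Step 1: Sort the data in ascending order: [5, 8, 10, 18, 19, 25, 36, 50, 62, 63, 79, 82, 87, 92, 98]
Step 2: The number of values is n = 15.
Step 3: Since n is odd, the median is the middle value at position 8: 50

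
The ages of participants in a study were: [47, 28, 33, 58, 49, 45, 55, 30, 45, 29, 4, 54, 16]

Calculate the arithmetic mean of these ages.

37.9231

Step 1: Sum all values: 47 + 28 + 33 + 58 + 49 + 45 + 55 + 30 + 45 + 29 + 4 + 54 + 16 = 493
Step 2: Count the number of values: n = 13
Step 3: Mean = sum / n = 493 / 13 = 37.9231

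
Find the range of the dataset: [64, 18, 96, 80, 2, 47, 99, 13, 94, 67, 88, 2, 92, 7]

97

Step 1: Identify the maximum value: max = 99
Step 2: Identify the minimum value: min = 2
Step 3: Range = max - min = 99 - 2 = 97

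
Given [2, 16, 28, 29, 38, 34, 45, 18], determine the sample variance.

188.7857

Step 1: Compute the mean: (2 + 16 + 28 + 29 + 38 + 34 + 45 + 18) / 8 = 26.25
Step 2: Compute squared deviations from the mean:
  (2 - 26.25)^2 = 588.0625
  (16 - 26.25)^2 = 105.0625
  (28 - 26.25)^2 = 3.0625
  (29 - 26.25)^2 = 7.5625
  (38 - 26.25)^2 = 138.0625
  (34 - 26.25)^2 = 60.0625
  (45 - 26.25)^2 = 351.5625
  (18 - 26.25)^2 = 68.0625
Step 3: Sum of squared deviations = 1321.5
Step 4: Sample variance = 1321.5 / 7 = 188.7857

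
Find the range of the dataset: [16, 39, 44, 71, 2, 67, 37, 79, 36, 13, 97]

95

Step 1: Identify the maximum value: max = 97
Step 2: Identify the minimum value: min = 2
Step 3: Range = max - min = 97 - 2 = 95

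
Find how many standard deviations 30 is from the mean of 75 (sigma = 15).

-3

Step 1: Recall the z-score formula: z = (x - mu) / sigma
Step 2: Substitute values: z = (30 - 75) / 15
Step 3: z = -45 / 15 = -3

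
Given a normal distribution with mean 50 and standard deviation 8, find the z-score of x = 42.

-1

Step 1: Recall the z-score formula: z = (x - mu) / sigma
Step 2: Substitute values: z = (42 - 50) / 8
Step 3: z = -8 / 8 = -1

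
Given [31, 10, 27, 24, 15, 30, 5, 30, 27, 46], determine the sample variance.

139.8333

Step 1: Compute the mean: (31 + 10 + 27 + 24 + 15 + 30 + 5 + 30 + 27 + 46) / 10 = 24.5
Step 2: Compute squared deviations from the mean:
  (31 - 24.5)^2 = 42.25
  (10 - 24.5)^2 = 210.25
  (27 - 24.5)^2 = 6.25
  (24 - 24.5)^2 = 0.25
  (15 - 24.5)^2 = 90.25
  (30 - 24.5)^2 = 30.25
  (5 - 24.5)^2 = 380.25
  (30 - 24.5)^2 = 30.25
  (27 - 24.5)^2 = 6.25
  (46 - 24.5)^2 = 462.25
Step 3: Sum of squared deviations = 1258.5
Step 4: Sample variance = 1258.5 / 9 = 139.8333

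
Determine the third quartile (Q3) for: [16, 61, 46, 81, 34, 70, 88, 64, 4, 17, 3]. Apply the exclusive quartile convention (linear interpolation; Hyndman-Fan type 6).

70

Step 1: Sort the data: [3, 4, 16, 17, 34, 46, 61, 64, 70, 81, 88]
Step 2: n = 11
Step 3: Using the exclusive quartile method:
  Q1 = 16
  Q2 (median) = 46
  Q3 = 70
  IQR = Q3 - Q1 = 70 - 16 = 54
Step 4: Q3 = 70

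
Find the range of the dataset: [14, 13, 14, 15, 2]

13

Step 1: Identify the maximum value: max = 15
Step 2: Identify the minimum value: min = 2
Step 3: Range = max - min = 15 - 2 = 13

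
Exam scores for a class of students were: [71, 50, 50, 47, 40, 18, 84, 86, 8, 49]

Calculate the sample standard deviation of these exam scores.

25.3642

Step 1: Compute the mean: 50.3
Step 2: Sum of squared deviations from the mean: 5790.1
Step 3: Sample variance = 5790.1 / 9 = 643.3444
Step 4: Standard deviation = sqrt(643.3444) = 25.3642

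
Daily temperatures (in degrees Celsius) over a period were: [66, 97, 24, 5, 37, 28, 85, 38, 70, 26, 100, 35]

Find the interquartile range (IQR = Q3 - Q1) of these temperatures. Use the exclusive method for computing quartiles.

54.75

Step 1: Sort the data: [5, 24, 26, 28, 35, 37, 38, 66, 70, 85, 97, 100]
Step 2: n = 12
Step 3: Using the exclusive quartile method:
  Q1 = 26.5
  Q2 (median) = 37.5
  Q3 = 81.25
  IQR = Q3 - Q1 = 81.25 - 26.5 = 54.75
Step 4: IQR = 54.75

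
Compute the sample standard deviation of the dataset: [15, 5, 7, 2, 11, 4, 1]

5.0285

Step 1: Compute the mean: 6.4286
Step 2: Sum of squared deviations from the mean: 151.7143
Step 3: Sample variance = 151.7143 / 6 = 25.2857
Step 4: Standard deviation = sqrt(25.2857) = 5.0285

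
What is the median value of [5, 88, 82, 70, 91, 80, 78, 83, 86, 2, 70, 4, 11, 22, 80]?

78

Step 1: Sort the data in ascending order: [2, 4, 5, 11, 22, 70, 70, 78, 80, 80, 82, 83, 86, 88, 91]
Step 2: The number of values is n = 15.
Step 3: Since n is odd, the median is the middle value at position 8: 78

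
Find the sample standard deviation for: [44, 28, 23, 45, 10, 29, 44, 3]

15.9262

Step 1: Compute the mean: 28.25
Step 2: Sum of squared deviations from the mean: 1775.5
Step 3: Sample variance = 1775.5 / 7 = 253.6429
Step 4: Standard deviation = sqrt(253.6429) = 15.9262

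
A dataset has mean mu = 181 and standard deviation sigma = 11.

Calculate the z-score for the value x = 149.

-2.9091

Step 1: Recall the z-score formula: z = (x - mu) / sigma
Step 2: Substitute values: z = (149 - 181) / 11
Step 3: z = -32 / 11 = -2.9091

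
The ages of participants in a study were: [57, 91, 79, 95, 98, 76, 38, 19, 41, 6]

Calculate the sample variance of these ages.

1077.5556

Step 1: Compute the mean: (57 + 91 + 79 + 95 + 98 + 76 + 38 + 19 + 41 + 6) / 10 = 60
Step 2: Compute squared deviations from the mean:
  (57 - 60)^2 = 9
  (91 - 60)^2 = 961
  (79 - 60)^2 = 361
  (95 - 60)^2 = 1225
  (98 - 60)^2 = 1444
  (76 - 60)^2 = 256
  (38 - 60)^2 = 484
  (19 - 60)^2 = 1681
  (41 - 60)^2 = 361
  (6 - 60)^2 = 2916
Step 3: Sum of squared deviations = 9698
Step 4: Sample variance = 9698 / 9 = 1077.5556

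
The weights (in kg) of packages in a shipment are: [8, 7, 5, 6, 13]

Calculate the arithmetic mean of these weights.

7.8

Step 1: Sum all values: 8 + 7 + 5 + 6 + 13 = 39
Step 2: Count the number of values: n = 5
Step 3: Mean = sum / n = 39 / 5 = 7.8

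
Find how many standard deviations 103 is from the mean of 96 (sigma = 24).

0.2917

Step 1: Recall the z-score formula: z = (x - mu) / sigma
Step 2: Substitute values: z = (103 - 96) / 24
Step 3: z = 7 / 24 = 0.2917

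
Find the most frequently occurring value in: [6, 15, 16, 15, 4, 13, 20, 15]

15

Step 1: Count the frequency of each value:
  4: appears 1 time(s)
  6: appears 1 time(s)
  13: appears 1 time(s)
  15: appears 3 time(s)
  16: appears 1 time(s)
  20: appears 1 time(s)
Step 2: The value 15 appears most frequently (3 times).
Step 3: Mode = 15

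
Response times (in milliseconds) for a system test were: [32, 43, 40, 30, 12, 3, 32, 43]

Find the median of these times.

32

Step 1: Sort the data in ascending order: [3, 12, 30, 32, 32, 40, 43, 43]
Step 2: The number of values is n = 8.
Step 3: Since n is even, the median is the average of positions 4 and 5:
  Median = (32 + 32) / 2 = 32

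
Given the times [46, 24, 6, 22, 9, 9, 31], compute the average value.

21

Step 1: Sum all values: 46 + 24 + 6 + 22 + 9 + 9 + 31 = 147
Step 2: Count the number of values: n = 7
Step 3: Mean = sum / n = 147 / 7 = 21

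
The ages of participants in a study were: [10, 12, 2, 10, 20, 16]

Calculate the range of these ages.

18

Step 1: Identify the maximum value: max = 20
Step 2: Identify the minimum value: min = 2
Step 3: Range = max - min = 20 - 2 = 18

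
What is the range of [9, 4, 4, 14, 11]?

10

Step 1: Identify the maximum value: max = 14
Step 2: Identify the minimum value: min = 4
Step 3: Range = max - min = 14 - 4 = 10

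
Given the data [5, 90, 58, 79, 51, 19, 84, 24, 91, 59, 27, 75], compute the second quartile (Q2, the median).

58.5

Step 1: Sort the data: [5, 19, 24, 27, 51, 58, 59, 75, 79, 84, 90, 91]
Step 2: n = 12
Step 3: Q2 is the median. Since n is even, it is the average of the values at positions 6 and 7:
  Q2 = (58 + 59) / 2 = 58.5
Step 4: Q2 = 58.5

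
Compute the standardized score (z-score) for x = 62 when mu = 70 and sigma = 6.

-1.3333

Step 1: Recall the z-score formula: z = (x - mu) / sigma
Step 2: Substitute values: z = (62 - 70) / 6
Step 3: z = -8 / 6 = -1.3333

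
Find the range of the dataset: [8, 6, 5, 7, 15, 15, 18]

13

Step 1: Identify the maximum value: max = 18
Step 2: Identify the minimum value: min = 5
Step 3: Range = max - min = 18 - 5 = 13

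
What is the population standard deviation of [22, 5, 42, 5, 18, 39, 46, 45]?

16.2923

Step 1: Compute the mean: 27.75
Step 2: Sum of squared deviations from the mean: 2123.5
Step 3: Population variance = 2123.5 / 8 = 265.4375
Step 4: Standard deviation = sqrt(265.4375) = 16.2923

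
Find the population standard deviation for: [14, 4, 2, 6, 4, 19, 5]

5.8239

Step 1: Compute the mean: 7.7143
Step 2: Sum of squared deviations from the mean: 237.4286
Step 3: Population variance = 237.4286 / 7 = 33.9184
Step 4: Standard deviation = sqrt(33.9184) = 5.8239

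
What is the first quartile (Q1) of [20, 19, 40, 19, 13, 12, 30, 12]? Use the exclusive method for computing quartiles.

12.25

Step 1: Sort the data: [12, 12, 13, 19, 19, 20, 30, 40]
Step 2: n = 8
Step 3: Using the exclusive quartile method:
  Q1 = 12.25
  Q2 (median) = 19
  Q3 = 27.5
  IQR = Q3 - Q1 = 27.5 - 12.25 = 15.25
Step 4: Q1 = 12.25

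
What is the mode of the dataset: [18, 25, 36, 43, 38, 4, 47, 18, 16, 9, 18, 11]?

18

Step 1: Count the frequency of each value:
  4: appears 1 time(s)
  9: appears 1 time(s)
  11: appears 1 time(s)
  16: appears 1 time(s)
  18: appears 3 time(s)
  25: appears 1 time(s)
  36: appears 1 time(s)
  38: appears 1 time(s)
  43: appears 1 time(s)
  47: appears 1 time(s)
Step 2: The value 18 appears most frequently (3 times).
Step 3: Mode = 18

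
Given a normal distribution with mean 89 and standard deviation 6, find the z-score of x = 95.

1

Step 1: Recall the z-score formula: z = (x - mu) / sigma
Step 2: Substitute values: z = (95 - 89) / 6
Step 3: z = 6 / 6 = 1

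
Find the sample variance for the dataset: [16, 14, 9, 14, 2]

32

Step 1: Compute the mean: (16 + 14 + 9 + 14 + 2) / 5 = 11
Step 2: Compute squared deviations from the mean:
  (16 - 11)^2 = 25
  (14 - 11)^2 = 9
  (9 - 11)^2 = 4
  (14 - 11)^2 = 9
  (2 - 11)^2 = 81
Step 3: Sum of squared deviations = 128
Step 4: Sample variance = 128 / 4 = 32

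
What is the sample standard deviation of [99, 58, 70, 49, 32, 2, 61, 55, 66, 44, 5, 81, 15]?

29.0545

Step 1: Compute the mean: 49
Step 2: Sum of squared deviations from the mean: 10130
Step 3: Sample variance = 10130 / 12 = 844.1667
Step 4: Standard deviation = sqrt(844.1667) = 29.0545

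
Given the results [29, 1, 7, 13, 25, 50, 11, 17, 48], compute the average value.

22.3333

Step 1: Sum all values: 29 + 1 + 7 + 13 + 25 + 50 + 11 + 17 + 48 = 201
Step 2: Count the number of values: n = 9
Step 3: Mean = sum / n = 201 / 9 = 22.3333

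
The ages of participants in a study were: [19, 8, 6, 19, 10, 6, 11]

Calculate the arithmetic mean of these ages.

11.2857

Step 1: Sum all values: 19 + 8 + 6 + 19 + 10 + 6 + 11 = 79
Step 2: Count the number of values: n = 7
Step 3: Mean = sum / n = 79 / 7 = 11.2857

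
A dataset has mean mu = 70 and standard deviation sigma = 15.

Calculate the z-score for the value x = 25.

-3

Step 1: Recall the z-score formula: z = (x - mu) / sigma
Step 2: Substitute values: z = (25 - 70) / 15
Step 3: z = -45 / 15 = -3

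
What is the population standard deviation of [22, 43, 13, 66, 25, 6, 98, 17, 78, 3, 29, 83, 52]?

30.2829

Step 1: Compute the mean: 41.1538
Step 2: Sum of squared deviations from the mean: 11921.6923
Step 3: Population variance = 11921.6923 / 13 = 917.0533
Step 4: Standard deviation = sqrt(917.0533) = 30.2829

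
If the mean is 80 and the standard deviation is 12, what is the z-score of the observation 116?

3

Step 1: Recall the z-score formula: z = (x - mu) / sigma
Step 2: Substitute values: z = (116 - 80) / 12
Step 3: z = 36 / 12 = 3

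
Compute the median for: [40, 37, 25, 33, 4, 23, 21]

25

Step 1: Sort the data in ascending order: [4, 21, 23, 25, 33, 37, 40]
Step 2: The number of values is n = 7.
Step 3: Since n is odd, the median is the middle value at position 4: 25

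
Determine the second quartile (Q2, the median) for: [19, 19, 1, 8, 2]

8

Step 1: Sort the data: [1, 2, 8, 19, 19]
Step 2: n = 5
Step 3: Q2 is the median. Since n is odd, it is the middle value at position 3: 8
Step 4: Q2 = 8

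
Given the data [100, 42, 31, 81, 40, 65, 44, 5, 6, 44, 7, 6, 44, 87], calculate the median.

43

Step 1: Sort the data in ascending order: [5, 6, 6, 7, 31, 40, 42, 44, 44, 44, 65, 81, 87, 100]
Step 2: The number of values is n = 14.
Step 3: Since n is even, the median is the average of positions 7 and 8:
  Median = (42 + 44) / 2 = 43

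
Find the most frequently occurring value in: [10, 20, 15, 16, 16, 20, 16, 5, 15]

16

Step 1: Count the frequency of each value:
  5: appears 1 time(s)
  10: appears 1 time(s)
  15: appears 2 time(s)
  16: appears 3 time(s)
  20: appears 2 time(s)
Step 2: The value 16 appears most frequently (3 times).
Step 3: Mode = 16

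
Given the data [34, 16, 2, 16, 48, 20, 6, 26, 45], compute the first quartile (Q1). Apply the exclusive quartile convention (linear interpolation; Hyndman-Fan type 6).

11

Step 1: Sort the data: [2, 6, 16, 16, 20, 26, 34, 45, 48]
Step 2: n = 9
Step 3: Using the exclusive quartile method:
  Q1 = 11
  Q2 (median) = 20
  Q3 = 39.5
  IQR = Q3 - Q1 = 39.5 - 11 = 28.5
Step 4: Q1 = 11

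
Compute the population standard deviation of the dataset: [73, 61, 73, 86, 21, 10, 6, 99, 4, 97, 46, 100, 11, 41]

35.4965

Step 1: Compute the mean: 52
Step 2: Sum of squared deviations from the mean: 17640
Step 3: Population variance = 17640 / 14 = 1260
Step 4: Standard deviation = sqrt(1260) = 35.4965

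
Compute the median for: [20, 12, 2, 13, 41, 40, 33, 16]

18

Step 1: Sort the data in ascending order: [2, 12, 13, 16, 20, 33, 40, 41]
Step 2: The number of values is n = 8.
Step 3: Since n is even, the median is the average of positions 4 and 5:
  Median = (16 + 20) / 2 = 18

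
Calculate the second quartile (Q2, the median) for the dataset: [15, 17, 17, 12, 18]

17

Step 1: Sort the data: [12, 15, 17, 17, 18]
Step 2: n = 5
Step 3: Q2 is the median. Since n is odd, it is the middle value at position 3: 17
Step 4: Q2 = 17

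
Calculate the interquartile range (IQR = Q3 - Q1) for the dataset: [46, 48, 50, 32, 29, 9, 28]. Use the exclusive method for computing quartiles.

20

Step 1: Sort the data: [9, 28, 29, 32, 46, 48, 50]
Step 2: n = 7
Step 3: Using the exclusive quartile method:
  Q1 = 28
  Q2 (median) = 32
  Q3 = 48
  IQR = Q3 - Q1 = 48 - 28 = 20
Step 4: IQR = 20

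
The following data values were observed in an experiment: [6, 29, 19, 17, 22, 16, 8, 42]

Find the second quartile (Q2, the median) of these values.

18

Step 1: Sort the data: [6, 8, 16, 17, 19, 22, 29, 42]
Step 2: n = 8
Step 3: Q2 is the median. Since n is even, it is the average of the values at positions 4 and 5:
  Q2 = (17 + 19) / 2 = 18
Step 4: Q2 = 18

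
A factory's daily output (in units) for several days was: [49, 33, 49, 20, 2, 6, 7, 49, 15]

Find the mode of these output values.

49

Step 1: Count the frequency of each value:
  2: appears 1 time(s)
  6: appears 1 time(s)
  7: appears 1 time(s)
  15: appears 1 time(s)
  20: appears 1 time(s)
  33: appears 1 time(s)
  49: appears 3 time(s)
Step 2: The value 49 appears most frequently (3 times).
Step 3: Mode = 49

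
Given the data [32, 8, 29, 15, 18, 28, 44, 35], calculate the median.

28.5

Step 1: Sort the data in ascending order: [8, 15, 18, 28, 29, 32, 35, 44]
Step 2: The number of values is n = 8.
Step 3: Since n is even, the median is the average of positions 4 and 5:
  Median = (28 + 29) / 2 = 28.5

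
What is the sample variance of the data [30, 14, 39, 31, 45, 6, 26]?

183.9048

Step 1: Compute the mean: (30 + 14 + 39 + 31 + 45 + 6 + 26) / 7 = 27.2857
Step 2: Compute squared deviations from the mean:
  (30 - 27.2857)^2 = 7.3673
  (14 - 27.2857)^2 = 176.5102
  (39 - 27.2857)^2 = 137.2245
  (31 - 27.2857)^2 = 13.7959
  (45 - 27.2857)^2 = 313.7959
  (6 - 27.2857)^2 = 453.0816
  (26 - 27.2857)^2 = 1.6531
Step 3: Sum of squared deviations = 1103.4286
Step 4: Sample variance = 1103.4286 / 6 = 183.9048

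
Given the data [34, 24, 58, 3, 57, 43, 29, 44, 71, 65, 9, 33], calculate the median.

38.5

Step 1: Sort the data in ascending order: [3, 9, 24, 29, 33, 34, 43, 44, 57, 58, 65, 71]
Step 2: The number of values is n = 12.
Step 3: Since n is even, the median is the average of positions 6 and 7:
  Median = (34 + 43) / 2 = 38.5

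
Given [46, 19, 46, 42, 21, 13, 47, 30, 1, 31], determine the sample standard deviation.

15.9039

Step 1: Compute the mean: 29.6
Step 2: Sum of squared deviations from the mean: 2276.4
Step 3: Sample variance = 2276.4 / 9 = 252.9333
Step 4: Standard deviation = sqrt(252.9333) = 15.9039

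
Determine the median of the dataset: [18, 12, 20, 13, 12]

13

Step 1: Sort the data in ascending order: [12, 12, 13, 18, 20]
Step 2: The number of values is n = 5.
Step 3: Since n is odd, the median is the middle value at position 3: 13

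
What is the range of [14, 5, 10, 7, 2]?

12

Step 1: Identify the maximum value: max = 14
Step 2: Identify the minimum value: min = 2
Step 3: Range = max - min = 14 - 2 = 12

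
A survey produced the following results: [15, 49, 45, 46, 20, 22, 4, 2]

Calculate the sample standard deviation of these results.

18.9732

Step 1: Compute the mean: 25.375
Step 2: Sum of squared deviations from the mean: 2519.875
Step 3: Sample variance = 2519.875 / 7 = 359.9821
Step 4: Standard deviation = sqrt(359.9821) = 18.9732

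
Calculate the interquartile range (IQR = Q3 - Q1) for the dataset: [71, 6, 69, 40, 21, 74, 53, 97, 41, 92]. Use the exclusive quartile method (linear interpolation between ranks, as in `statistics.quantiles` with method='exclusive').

43.25

Step 1: Sort the data: [6, 21, 40, 41, 53, 69, 71, 74, 92, 97]
Step 2: n = 10
Step 3: Using the exclusive quartile method:
  Q1 = 35.25
  Q2 (median) = 61
  Q3 = 78.5
  IQR = Q3 - Q1 = 78.5 - 35.25 = 43.25
Step 4: IQR = 43.25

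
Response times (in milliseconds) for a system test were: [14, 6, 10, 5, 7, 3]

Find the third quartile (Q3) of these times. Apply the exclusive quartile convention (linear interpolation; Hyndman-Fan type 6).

11

Step 1: Sort the data: [3, 5, 6, 7, 10, 14]
Step 2: n = 6
Step 3: Using the exclusive quartile method:
  Q1 = 4.5
  Q2 (median) = 6.5
  Q3 = 11
  IQR = Q3 - Q1 = 11 - 4.5 = 6.5
Step 4: Q3 = 11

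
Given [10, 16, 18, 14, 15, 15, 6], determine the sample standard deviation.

4.0766

Step 1: Compute the mean: 13.4286
Step 2: Sum of squared deviations from the mean: 99.7143
Step 3: Sample variance = 99.7143 / 6 = 16.619
Step 4: Standard deviation = sqrt(16.619) = 4.0766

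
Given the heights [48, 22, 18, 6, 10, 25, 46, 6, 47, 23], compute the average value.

25.1

Step 1: Sum all values: 48 + 22 + 18 + 6 + 10 + 25 + 46 + 6 + 47 + 23 = 251
Step 2: Count the number of values: n = 10
Step 3: Mean = sum / n = 251 / 10 = 25.1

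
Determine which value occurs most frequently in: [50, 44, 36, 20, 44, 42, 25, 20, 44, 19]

44

Step 1: Count the frequency of each value:
  19: appears 1 time(s)
  20: appears 2 time(s)
  25: appears 1 time(s)
  36: appears 1 time(s)
  42: appears 1 time(s)
  44: appears 3 time(s)
  50: appears 1 time(s)
Step 2: The value 44 appears most frequently (3 times).
Step 3: Mode = 44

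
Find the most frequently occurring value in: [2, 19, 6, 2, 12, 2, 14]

2

Step 1: Count the frequency of each value:
  2: appears 3 time(s)
  6: appears 1 time(s)
  12: appears 1 time(s)
  14: appears 1 time(s)
  19: appears 1 time(s)
Step 2: The value 2 appears most frequently (3 times).
Step 3: Mode = 2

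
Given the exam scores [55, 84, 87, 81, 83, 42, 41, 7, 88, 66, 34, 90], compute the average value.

63.1667

Step 1: Sum all values: 55 + 84 + 87 + 81 + 83 + 42 + 41 + 7 + 88 + 66 + 34 + 90 = 758
Step 2: Count the number of values: n = 12
Step 3: Mean = sum / n = 758 / 12 = 63.1667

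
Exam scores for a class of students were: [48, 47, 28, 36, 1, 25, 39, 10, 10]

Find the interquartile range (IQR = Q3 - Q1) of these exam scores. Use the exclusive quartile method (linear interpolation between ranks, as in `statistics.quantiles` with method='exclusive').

33

Step 1: Sort the data: [1, 10, 10, 25, 28, 36, 39, 47, 48]
Step 2: n = 9
Step 3: Using the exclusive quartile method:
  Q1 = 10
  Q2 (median) = 28
  Q3 = 43
  IQR = Q3 - Q1 = 43 - 10 = 33
Step 4: IQR = 33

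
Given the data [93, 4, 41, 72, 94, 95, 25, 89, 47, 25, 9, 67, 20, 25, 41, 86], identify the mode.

25

Step 1: Count the frequency of each value:
  4: appears 1 time(s)
  9: appears 1 time(s)
  20: appears 1 time(s)
  25: appears 3 time(s)
  41: appears 2 time(s)
  47: appears 1 time(s)
  67: appears 1 time(s)
  72: appears 1 time(s)
  86: appears 1 time(s)
  89: appears 1 time(s)
  93: appears 1 time(s)
  94: appears 1 time(s)
  95: appears 1 time(s)
Step 2: The value 25 appears most frequently (3 times).
Step 3: Mode = 25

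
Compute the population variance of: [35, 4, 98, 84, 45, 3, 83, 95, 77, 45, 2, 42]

1188.0764

Step 1: Compute the mean: (35 + 4 + 98 + 84 + 45 + 3 + 83 + 95 + 77 + 45 + 2 + 42) / 12 = 51.0833
Step 2: Compute squared deviations from the mean:
  (35 - 51.0833)^2 = 258.6736
  (4 - 51.0833)^2 = 2216.8403
  (98 - 51.0833)^2 = 2201.1736
  (84 - 51.0833)^2 = 1083.5069
  (45 - 51.0833)^2 = 37.0069
  (3 - 51.0833)^2 = 2312.0069
  (83 - 51.0833)^2 = 1018.6736
  (95 - 51.0833)^2 = 1928.6736
  (77 - 51.0833)^2 = 671.6736
  (45 - 51.0833)^2 = 37.0069
  (2 - 51.0833)^2 = 2409.1736
  (42 - 51.0833)^2 = 82.5069
Step 3: Sum of squared deviations = 14256.9167
Step 4: Population variance = 14256.9167 / 12 = 1188.0764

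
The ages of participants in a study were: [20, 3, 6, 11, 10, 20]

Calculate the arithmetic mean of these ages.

11.6667

Step 1: Sum all values: 20 + 3 + 6 + 11 + 10 + 20 = 70
Step 2: Count the number of values: n = 6
Step 3: Mean = sum / n = 70 / 6 = 11.6667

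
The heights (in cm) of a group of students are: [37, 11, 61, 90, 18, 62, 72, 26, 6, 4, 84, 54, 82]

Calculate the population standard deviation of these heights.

30.0573

Step 1: Compute the mean: 46.6923
Step 2: Sum of squared deviations from the mean: 11744.7692
Step 3: Population variance = 11744.7692 / 13 = 903.4438
Step 4: Standard deviation = sqrt(903.4438) = 30.0573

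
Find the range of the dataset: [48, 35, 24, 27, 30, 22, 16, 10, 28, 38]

38

Step 1: Identify the maximum value: max = 48
Step 2: Identify the minimum value: min = 10
Step 3: Range = max - min = 48 - 10 = 38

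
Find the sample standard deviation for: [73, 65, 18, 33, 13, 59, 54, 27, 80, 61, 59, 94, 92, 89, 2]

29.7269

Step 1: Compute the mean: 54.6
Step 2: Sum of squared deviations from the mean: 12371.6
Step 3: Sample variance = 12371.6 / 14 = 883.6857
Step 4: Standard deviation = sqrt(883.6857) = 29.7269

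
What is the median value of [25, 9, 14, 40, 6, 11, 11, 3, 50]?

11

Step 1: Sort the data in ascending order: [3, 6, 9, 11, 11, 14, 25, 40, 50]
Step 2: The number of values is n = 9.
Step 3: Since n is odd, the median is the middle value at position 5: 11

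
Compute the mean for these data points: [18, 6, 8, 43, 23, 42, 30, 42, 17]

25.4444

Step 1: Sum all values: 18 + 6 + 8 + 43 + 23 + 42 + 30 + 42 + 17 = 229
Step 2: Count the number of values: n = 9
Step 3: Mean = sum / n = 229 / 9 = 25.4444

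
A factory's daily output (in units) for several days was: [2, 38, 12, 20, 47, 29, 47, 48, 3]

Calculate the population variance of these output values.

315.5556

Step 1: Compute the mean: (2 + 38 + 12 + 20 + 47 + 29 + 47 + 48 + 3) / 9 = 27.3333
Step 2: Compute squared deviations from the mean:
  (2 - 27.3333)^2 = 641.7778
  (38 - 27.3333)^2 = 113.7778
  (12 - 27.3333)^2 = 235.1111
  (20 - 27.3333)^2 = 53.7778
  (47 - 27.3333)^2 = 386.7778
  (29 - 27.3333)^2 = 2.7778
  (47 - 27.3333)^2 = 386.7778
  (48 - 27.3333)^2 = 427.1111
  (3 - 27.3333)^2 = 592.1111
Step 3: Sum of squared deviations = 2840
Step 4: Population variance = 2840 / 9 = 315.5556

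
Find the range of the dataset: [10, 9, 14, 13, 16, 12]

7

Step 1: Identify the maximum value: max = 16
Step 2: Identify the minimum value: min = 9
Step 3: Range = max - min = 16 - 9 = 7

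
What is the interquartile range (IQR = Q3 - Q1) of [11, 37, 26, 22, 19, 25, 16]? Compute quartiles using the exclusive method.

10

Step 1: Sort the data: [11, 16, 19, 22, 25, 26, 37]
Step 2: n = 7
Step 3: Using the exclusive quartile method:
  Q1 = 16
  Q2 (median) = 22
  Q3 = 26
  IQR = Q3 - Q1 = 26 - 16 = 10
Step 4: IQR = 10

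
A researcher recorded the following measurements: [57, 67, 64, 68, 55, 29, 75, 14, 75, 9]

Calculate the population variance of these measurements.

553.41

Step 1: Compute the mean: (57 + 67 + 64 + 68 + 55 + 29 + 75 + 14 + 75 + 9) / 10 = 51.3
Step 2: Compute squared deviations from the mean:
  (57 - 51.3)^2 = 32.49
  (67 - 51.3)^2 = 246.49
  (64 - 51.3)^2 = 161.29
  (68 - 51.3)^2 = 278.89
  (55 - 51.3)^2 = 13.69
  (29 - 51.3)^2 = 497.29
  (75 - 51.3)^2 = 561.69
  (14 - 51.3)^2 = 1391.29
  (75 - 51.3)^2 = 561.69
  (9 - 51.3)^2 = 1789.29
Step 3: Sum of squared deviations = 5534.1
Step 4: Population variance = 5534.1 / 10 = 553.41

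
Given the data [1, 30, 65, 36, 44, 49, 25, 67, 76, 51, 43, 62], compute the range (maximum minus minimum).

75

Step 1: Identify the maximum value: max = 76
Step 2: Identify the minimum value: min = 1
Step 3: Range = max - min = 76 - 1 = 75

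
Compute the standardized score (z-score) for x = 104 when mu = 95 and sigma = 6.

1.5

Step 1: Recall the z-score formula: z = (x - mu) / sigma
Step 2: Substitute values: z = (104 - 95) / 6
Step 3: z = 9 / 6 = 1.5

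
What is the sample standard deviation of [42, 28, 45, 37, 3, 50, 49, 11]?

17.7074

Step 1: Compute the mean: 33.125
Step 2: Sum of squared deviations from the mean: 2194.875
Step 3: Sample variance = 2194.875 / 7 = 313.5536
Step 4: Standard deviation = sqrt(313.5536) = 17.7074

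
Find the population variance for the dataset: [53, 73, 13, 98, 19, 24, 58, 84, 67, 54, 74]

685.5372

Step 1: Compute the mean: (53 + 73 + 13 + 98 + 19 + 24 + 58 + 84 + 67 + 54 + 74) / 11 = 56.0909
Step 2: Compute squared deviations from the mean:
  (53 - 56.0909)^2 = 9.5537
  (73 - 56.0909)^2 = 285.9174
  (13 - 56.0909)^2 = 1856.8264
  (98 - 56.0909)^2 = 1756.3719
  (19 - 56.0909)^2 = 1375.7355
  (24 - 56.0909)^2 = 1029.8264
  (58 - 56.0909)^2 = 3.6446
  (84 - 56.0909)^2 = 778.9174
  (67 - 56.0909)^2 = 119.0083
  (54 - 56.0909)^2 = 4.3719
  (74 - 56.0909)^2 = 320.7355
Step 3: Sum of squared deviations = 7540.9091
Step 4: Population variance = 7540.9091 / 11 = 685.5372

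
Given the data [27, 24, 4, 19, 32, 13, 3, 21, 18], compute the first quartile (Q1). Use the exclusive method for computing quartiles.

8.5

Step 1: Sort the data: [3, 4, 13, 18, 19, 21, 24, 27, 32]
Step 2: n = 9
Step 3: Using the exclusive quartile method:
  Q1 = 8.5
  Q2 (median) = 19
  Q3 = 25.5
  IQR = Q3 - Q1 = 25.5 - 8.5 = 17
Step 4: Q1 = 8.5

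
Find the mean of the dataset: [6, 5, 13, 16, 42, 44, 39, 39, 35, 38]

27.7

Step 1: Sum all values: 6 + 5 + 13 + 16 + 42 + 44 + 39 + 39 + 35 + 38 = 277
Step 2: Count the number of values: n = 10
Step 3: Mean = sum / n = 277 / 10 = 27.7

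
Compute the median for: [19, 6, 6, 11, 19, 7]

9

Step 1: Sort the data in ascending order: [6, 6, 7, 11, 19, 19]
Step 2: The number of values is n = 6.
Step 3: Since n is even, the median is the average of positions 3 and 4:
  Median = (7 + 11) / 2 = 9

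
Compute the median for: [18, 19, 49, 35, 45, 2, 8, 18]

18.5

Step 1: Sort the data in ascending order: [2, 8, 18, 18, 19, 35, 45, 49]
Step 2: The number of values is n = 8.
Step 3: Since n is even, the median is the average of positions 4 and 5:
  Median = (18 + 19) / 2 = 18.5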